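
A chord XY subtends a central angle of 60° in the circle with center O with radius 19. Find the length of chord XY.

Chord = 2(19) sin(30°) = 19

19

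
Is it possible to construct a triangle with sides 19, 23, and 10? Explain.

Check all three triangle inequalities:
19 + 23 = 42 > 10 ✓
19 + 10 = 29 > 23 ✓
23 + 10 = 33 > 19 ✓
All conditions hold, so these sides form a valid triangle.

Yes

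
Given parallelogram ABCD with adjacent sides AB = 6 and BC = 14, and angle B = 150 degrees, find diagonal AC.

The diagonal of a parallelogram can be found by treating two adjacent sides and the diagonal as a triangle.
Applying the law of cosines with sides 6, 14 and included angle 150°:
d^2 = 36 + 196 - 168*cos(150°) = 84*sqrt(3) + 232
d = 2*sqrt(21*sqrt(3) + 58)

2*sqrt(21*sqrt(3) + 58)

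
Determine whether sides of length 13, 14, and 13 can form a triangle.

Check all three triangle inequalities:
13 + 14 = 27 > 13 ✓
13 + 13 = 26 > 14 ✓
14 + 13 = 27 > 13 ✓
All conditions hold, so these sides form a valid triangle.

Yes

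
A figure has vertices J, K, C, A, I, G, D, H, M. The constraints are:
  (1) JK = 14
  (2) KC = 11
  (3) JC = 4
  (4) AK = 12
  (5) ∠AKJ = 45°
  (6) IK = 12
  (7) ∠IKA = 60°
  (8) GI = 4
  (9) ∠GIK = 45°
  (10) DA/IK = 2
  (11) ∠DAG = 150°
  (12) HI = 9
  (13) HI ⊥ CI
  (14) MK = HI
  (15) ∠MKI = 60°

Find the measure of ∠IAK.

Step 1: By the law of cosines on triangle AKI: AI² = 12² + 12² − 2·12·12·cos(60°) = 144, so AI = 12.
Step 2: By the inverse law of cosines on triangle IAK: cos(∠IAK) = (12² + 12² − 12²) / (2·12·12) = 144/288 = 0.5, so ∠IAK = 60°.

Therefore, the measure of angle ∠IAK = 60°.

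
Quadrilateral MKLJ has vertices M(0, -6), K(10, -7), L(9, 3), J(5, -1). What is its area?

The Shoelace formula works by pairing each vertex with the next (cycling back to the first).
For each pair, compute x_i*y_(i+1) - x_(i+1)*y_i:
  (0*-7 - 10*-6) = 60
  (10*3 - 9*-7) = 93
  (9*-1 - 5*3) = -24
  (5*-6 - 0*-1) = -30
Taking half the absolute value of the total: Area = (1/2)(99) = 99/2.

99/2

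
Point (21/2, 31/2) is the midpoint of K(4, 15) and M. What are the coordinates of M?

Using the midpoint formula: M = ((x1 + x2)/2, (y1 + y2)/2)
We know M = (21/2, 31/2) and K = (4, 15)
For x: 21/2 = (4 + x2)/2, so x2 = 2*21/2 - 4 = 17
For y: 31/2 = (15 + y2)/2, so y2 = 2*31/2 - 15 = 16
M = (17, 16)

(17, 16)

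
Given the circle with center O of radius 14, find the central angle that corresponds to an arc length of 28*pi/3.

The full circumference is 2πr = 28*pi.
The arc is 28*pi/3 / 28*pi = 1/3 of the full circle.
So the central angle = 1/3 × 360° = 120°.

120°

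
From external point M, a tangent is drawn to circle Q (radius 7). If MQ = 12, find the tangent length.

tangent = √(d² - r²) = √(12² - 7²) = √(144 - 49) = √95 = sqrt(95)

sqrt(95)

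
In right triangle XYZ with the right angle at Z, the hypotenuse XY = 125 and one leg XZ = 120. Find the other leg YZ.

YZ = sqrt(125^2 - 120^2) = sqrt(1225) = 35

35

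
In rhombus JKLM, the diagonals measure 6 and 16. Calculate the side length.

The diagonals of a rhombus bisect each other at right angles.
Half-diagonals: 6/2 = 3 and 16/2 = 8
side = sqrt(3^2 + 8^2)
side = sqrt(9 + 64)
side = sqrt(73)

sqrt(73)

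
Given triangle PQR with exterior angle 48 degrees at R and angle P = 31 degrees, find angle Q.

angle Q = 48 - 31 = 17 degrees (exterior angle theorem).

17 degrees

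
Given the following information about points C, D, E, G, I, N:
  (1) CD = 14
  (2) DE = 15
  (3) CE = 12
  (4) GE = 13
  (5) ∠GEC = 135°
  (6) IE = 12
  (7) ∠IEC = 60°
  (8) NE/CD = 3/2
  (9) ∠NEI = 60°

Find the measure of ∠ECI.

Step 1: By the law of cosines on triangle CEI: CI² = 12² + 12² − 2·12·12·cos(60°) = 144, so CI = 12.
Step 2: By the inverse law of cosines on triangle ECI: cos(∠ECI) = (12² + 12² − 12²) / (2·12·12) = 144/288 = 0.5, so ∠ECI = 60°.

Therefore, the measure of angle ∠ECI = 60°.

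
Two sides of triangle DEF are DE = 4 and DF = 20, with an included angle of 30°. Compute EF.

When two sides and the included angle are known, the law of cosines gives the third side.
c^2 = a^2 + b^2 - 2ab cos(C) generalizes the Pythagorean theorem to non-right triangles.
Here: EF^2 = 16 + 400 - 160*(sqrt(3)/2) = 416 - 80*sqrt(3)
EF = 4*sqrt(26 - 5*sqrt(3))

4*sqrt(26 - 5*sqrt(3))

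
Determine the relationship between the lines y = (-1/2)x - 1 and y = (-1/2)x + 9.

Slope of line 1: m1 = -1/2
Slope of line 2: m2 = -1/2
Since m1 = m2 = -1/2, the lines are parallel.

Parallel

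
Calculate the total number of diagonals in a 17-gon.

The number of diagonals in an n-gon is n(n - 3)/2.
For n = 17: 17(17 - 3)/2 = 17 × 14 / 2 = 119.

119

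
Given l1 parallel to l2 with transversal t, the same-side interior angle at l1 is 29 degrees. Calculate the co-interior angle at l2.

Co-interior angles (same-side interior) formed by parallel lines and a transversal are supplementary (sum to 180 degrees).
The given angle is 29 degrees.
The co-interior angle = 180 - 29 = 151 degrees.

151 degrees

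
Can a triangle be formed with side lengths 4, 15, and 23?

Check the triangle inequality: 4 + 15 = 19 ≤ 23.
Since the sum of two sides does not exceed the third, no triangle can be formed.

No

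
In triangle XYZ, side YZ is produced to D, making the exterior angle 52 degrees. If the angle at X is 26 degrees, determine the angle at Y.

The exterior angle theorem states that an exterior angle equals the sum of the two non-adjacent interior angles.
So 52 = 26 + angle Y, which gives angle Y = 52 - 26 = 26 degrees.

26 degrees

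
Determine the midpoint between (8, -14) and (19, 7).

The midpoint is the average of the coordinates:
x: (8 + 19)/2 = 27/2
y: (-14 + 7)/2 = -7/2
Midpoint = (27/2, -7/2)

(27/2, -7/2)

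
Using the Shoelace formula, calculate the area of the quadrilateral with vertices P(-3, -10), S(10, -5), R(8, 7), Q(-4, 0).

The Shoelace formula works by pairing each vertex with the next (cycling back to the first).
For each pair, compute x_i*y_(i+1) - x_(i+1)*y_i:
  (-3*-5 - 10*-10) = 115
  (10*7 - 8*-5) = 110
  (8*0 - -4*7) = 28
  (-4*-10 - -3*0) = 40
Taking half the absolute value of the total: Area = (1/2)(293) = 293/2.

293/2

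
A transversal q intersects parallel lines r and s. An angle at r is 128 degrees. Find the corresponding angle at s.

Corresponding angles are equal: 128 degrees.

128 degrees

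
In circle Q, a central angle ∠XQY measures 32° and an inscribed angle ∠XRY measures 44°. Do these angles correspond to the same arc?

By the inscribed angle theorem, the inscribed angle for a central angle of 32° should be 32° / 2 = 16°.
The given inscribed angle is 44°, which does not equal 16°.
Therefore, no, they do not correspond to the same arc.

No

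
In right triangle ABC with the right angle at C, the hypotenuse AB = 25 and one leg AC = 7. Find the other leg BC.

BC = sqrt(25^2 - 7^2) = sqrt(576) = 24

24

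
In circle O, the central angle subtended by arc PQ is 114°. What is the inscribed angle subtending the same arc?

An inscribed angle intercepts an arc from a point on the circle, while the central angle intercepts the same arc from the center.
The inscribed angle is always half the central angle: 114° / 2 = 57°.

57°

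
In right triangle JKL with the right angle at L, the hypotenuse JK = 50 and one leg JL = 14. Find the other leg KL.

By the Pythagorean theorem: KL^2 = JK^2 - JL^2
KL^2 = 50^2 - 14^2 = 2500 - 196 = 2304
KL = sqrt(2304) = 48

48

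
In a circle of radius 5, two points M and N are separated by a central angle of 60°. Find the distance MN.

Drop a perpendicular from the center to the chord, bisecting both the chord and the central angle.
Each half-chord = r sin(θ/2) = 5 sin(30°).
The full chord = 2 × 5 × sin(30°) = 5.

5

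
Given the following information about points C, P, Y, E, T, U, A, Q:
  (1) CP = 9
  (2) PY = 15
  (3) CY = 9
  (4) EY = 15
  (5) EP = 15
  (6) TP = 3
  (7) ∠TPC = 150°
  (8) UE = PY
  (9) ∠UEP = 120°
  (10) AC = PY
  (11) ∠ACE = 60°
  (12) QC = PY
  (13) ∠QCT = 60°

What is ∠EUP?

From the given relations: UE = PY = 15.
Step 1: By the law of cosines on triangle UEP: UP² = 15² + 15² − 2·15·15·cos(120°) = 675, so UP = 15·√3.
Step 2: By the inverse law of cosines on triangle EUP: cos(∠EUP) = (15² + (15·√3)² − 15²) / (2·15·15·√3) = 675/779.42 = 0.866, so ∠EUP = 30°.

Therefore, the measure of angle ∠EUP = 30°.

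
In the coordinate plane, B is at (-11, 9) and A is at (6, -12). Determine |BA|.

The horizontal distance is |6 - -11| = 17 and the vertical distance is |-12 - 9| = 21.
By the Pythagorean theorem, d = sqrt(17^2 + 21^2) = sqrt(730).

sqrt(730)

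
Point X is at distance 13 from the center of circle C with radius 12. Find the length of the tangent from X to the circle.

Let T be the point of tangency. Then CT ⊥ XT (radius ⊥ tangent).
In right triangle CTX: CX² = CT² + XT²
13² = 12² + XT²
XT² = 25, XT = 5

5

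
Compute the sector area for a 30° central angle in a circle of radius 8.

Sector area = πr² × θ/360
= π × 8² × 1/12
= π × 64 × 1/12
= 16*pi/3

16*pi/3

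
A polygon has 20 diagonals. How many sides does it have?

Using d = n(n - 3)/2, we solve 20 = n(n - 3)/2.
So n(n - 3) = 40.
Testing n = 8: 8 * 5 = 40 = 40. Correct.
The polygon has 8 sides.

8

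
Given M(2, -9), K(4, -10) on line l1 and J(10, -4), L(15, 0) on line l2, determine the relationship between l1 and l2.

Slope of line 1: m1 = (-10 - -9)/(4 - 2) = -1/2 = -1/2
Slope of line 2: m2 = (0 - -4)/(15 - 10) = 4/5 = 4/5
For parallel lines we need equal slopes: -1/2 != 4/5.
For perpendicular lines we need m1*m2 = -1: (-1/2)(4/5) = -2/5 != -1.
Since neither condition holds, the lines are neither parallel nor perpendicular.

Neither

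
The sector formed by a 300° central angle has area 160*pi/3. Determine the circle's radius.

r² = 360 × 160*pi/3 / (π × 300) = 64, so r = 8.

8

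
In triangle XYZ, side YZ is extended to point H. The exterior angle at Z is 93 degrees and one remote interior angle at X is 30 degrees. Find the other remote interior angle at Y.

angle Y = 93 - 30 = 63 degrees (exterior angle theorem).

63 degrees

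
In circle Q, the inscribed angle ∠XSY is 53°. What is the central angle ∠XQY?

The inscribed angle theorem states that a central angle is always twice any inscribed angle that subtends the same arc.
Since the inscribed angle is 53°, the central angle = 2 × 53° = 106°.

106°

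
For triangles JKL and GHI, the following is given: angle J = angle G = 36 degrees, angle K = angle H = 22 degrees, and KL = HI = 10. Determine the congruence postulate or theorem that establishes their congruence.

Consider the given information: angle J = angle G = 36 degrees, angle K = angle H = 22 degrees, and KL = HI = 10
This is not SAS or HL: SAS requires two sides and the included angle between them. HL only applies to right triangles with matching hypotenuse and leg.
The correct criterion is AAS. Two pairs of corresponding angles and a non-included side are equal (Angle-Angle-Side).

AAS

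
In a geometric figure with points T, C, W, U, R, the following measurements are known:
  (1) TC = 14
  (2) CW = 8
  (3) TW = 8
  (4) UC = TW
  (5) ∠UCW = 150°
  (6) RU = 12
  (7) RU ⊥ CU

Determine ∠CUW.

From the given relations: UC = TW = 8.
Step 1: By the law of cosines on triangle UCW: UW² = 8² + 8² − 2·8·8·cos(150°) = 238.85, so UW ≈ 15.45.
Step 2: By the inverse law of cosines on triangle CUW: cos(∠CUW) = (8² + 15.45² − 8²) / (2·8·15.45) = 238.85/247.28 = 0.9659, so ∠CUW = 15°.

Therefore, the measure of angle ∠CUW = 15°.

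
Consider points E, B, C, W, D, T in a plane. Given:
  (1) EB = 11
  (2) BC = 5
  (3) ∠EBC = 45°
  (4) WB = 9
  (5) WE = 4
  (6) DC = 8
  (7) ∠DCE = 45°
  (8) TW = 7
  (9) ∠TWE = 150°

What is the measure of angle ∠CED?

Step 1: By the law of cosines on triangle EBC: EC² = 11² + 5² − 2·11·5·cos(45°) = 68.22, so EC ≈ 8.26.
Step 2: By the law of cosines on triangle ECD: ED² = 8.26² + 8² − 2·8.26·8·cos(45°) = 38.77, so ED ≈ 6.23.
Step 3: By the inverse law of cosines on triangle CED: cos(∠CED) = (8.26² + 6.23² − 8²) / (2·8.26·6.23) = 42.99/102.86 = 0.418, so ∠CED = 65.29°.

Therefore, the measure of angle ∠CED = 65.29°.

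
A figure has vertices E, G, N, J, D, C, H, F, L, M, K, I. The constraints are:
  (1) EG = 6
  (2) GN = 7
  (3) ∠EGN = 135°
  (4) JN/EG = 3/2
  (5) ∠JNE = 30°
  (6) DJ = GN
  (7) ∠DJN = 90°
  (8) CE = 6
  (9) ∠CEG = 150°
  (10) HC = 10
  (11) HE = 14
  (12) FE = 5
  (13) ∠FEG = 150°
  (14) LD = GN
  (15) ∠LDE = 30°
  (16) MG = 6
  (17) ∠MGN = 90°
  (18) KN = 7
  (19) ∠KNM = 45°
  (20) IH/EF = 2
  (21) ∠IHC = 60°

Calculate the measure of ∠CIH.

From the given relations: IH = 2·EF = 2·5 = 10.
Step 1: By the law of cosines on triangle IHC: IC² = 10² + 10² − 2·10·10·cos(60°) = 100, so IC = 10.
Step 2: By the inverse law of cosines on triangle CIH: cos(∠CIH) = (10² + 10² − 10²) / (2·10·10) = 100/200 = 0.5, so ∠CIH = 60°.

Therefore, the measure of angle ∠CIH = 60°.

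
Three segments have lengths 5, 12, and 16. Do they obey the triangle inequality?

For three segments to close into a triangle, no single side can be as long as the other two combined.
The longest side is 16, and 5 + 12 = 17 > 16.
A triangle can be formed.

Yes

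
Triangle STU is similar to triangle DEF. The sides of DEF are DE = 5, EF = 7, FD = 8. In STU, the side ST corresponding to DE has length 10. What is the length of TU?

k = 10/5 = 2. TU = 2 * 7 = 14.

14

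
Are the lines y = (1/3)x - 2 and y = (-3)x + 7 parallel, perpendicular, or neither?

Slope of line 1: m1 = 1/3
Slope of line 2: m2 = -3
Two lines are perpendicular when the product of their slopes is -1 (negative reciprocals).
m1 * m2 = (1/3) * (-3) = -1, confirming perpendicularity.

Perpendicular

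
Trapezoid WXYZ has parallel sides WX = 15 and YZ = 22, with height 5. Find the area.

Area of a trapezoid = (base1 + base2) * height / 2
Area = (15 + 22) * 5 / 2
Area = 37 * 5 / 2
Area = 185 / 2
Area = 185/2

185/2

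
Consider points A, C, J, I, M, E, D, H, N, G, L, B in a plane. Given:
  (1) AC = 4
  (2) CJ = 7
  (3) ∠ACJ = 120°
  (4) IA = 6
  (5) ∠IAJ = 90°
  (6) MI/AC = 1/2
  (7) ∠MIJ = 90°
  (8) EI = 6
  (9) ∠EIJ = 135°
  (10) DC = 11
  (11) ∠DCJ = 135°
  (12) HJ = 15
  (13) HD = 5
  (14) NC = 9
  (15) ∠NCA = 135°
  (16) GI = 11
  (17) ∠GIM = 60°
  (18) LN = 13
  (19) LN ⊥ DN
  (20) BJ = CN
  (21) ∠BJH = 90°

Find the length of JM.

From the given relations: MI = 1/2·AC = 1/2·4 = 2.
Step 1: By the law of cosines on triangle JCA: JA² = 7² + 4² − 2·7·4·cos(120°) = 93, so JA = √93.
Step 2: By the law of cosines on triangle JAI: JI² = √93² + 6² − 2·√93·6·cos(90°) = 129, so JI = √129.
Step 3: By the law of cosines on triangle JIM: JM² = √129² + 2² − 2·√129·2·cos(90°) = 133, so JM = √133.

Therefore, the length of JM = √133.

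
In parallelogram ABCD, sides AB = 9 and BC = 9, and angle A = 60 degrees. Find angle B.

Opposite sides of a parallelogram are parallel, so consecutive angles form co-interior angles on a transversal.
Co-interior angles sum to 180°, giving angle B = 180 - 60 = 120 degrees.

120 degrees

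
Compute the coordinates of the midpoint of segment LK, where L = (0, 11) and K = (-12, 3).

The midpoint is the average of the coordinates:
x: (0 + -12)/2 = -6
y: (11 + 3)/2 = 7
Midpoint = (-6, 7)

(-6, 7)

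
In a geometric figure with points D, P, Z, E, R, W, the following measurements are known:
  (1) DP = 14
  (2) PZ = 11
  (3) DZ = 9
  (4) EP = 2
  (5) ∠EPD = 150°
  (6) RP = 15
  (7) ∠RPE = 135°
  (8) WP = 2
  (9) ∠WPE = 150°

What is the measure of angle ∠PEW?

Step 1: By the law of cosines on triangle EPW: EW² = 2² + 2² − 2·2·2·cos(150°) = 14.93, so EW ≈ 3.86.
Step 2: By the inverse law of cosines on triangle PEW: cos(∠PEW) = (2² + 3.86² − 2²) / (2·2·3.86) = 14.93/15.45 = 0.9659, so ∠PEW = 15°.

Therefore, the measure of angle ∠PEW = 15°.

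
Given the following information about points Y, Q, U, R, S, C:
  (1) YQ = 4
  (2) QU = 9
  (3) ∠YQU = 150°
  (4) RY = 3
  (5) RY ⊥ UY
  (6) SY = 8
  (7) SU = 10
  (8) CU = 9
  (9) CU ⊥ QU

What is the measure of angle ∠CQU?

Step 1: By the law of cosines on triangle QUC: QC² = 9² + 9² − 2·9·9·cos(90°) = 162, so QC = 9·√2.
Step 2: By the inverse law of cosines on triangle CQU: cos(∠CQU) = ((9·√2)² + 9² − 9²) / (2·9·√2·9) = 162/229.1 = 0.7071, so ∠CQU = 45°.

Therefore, the measure of angle ∠CQU = 45°.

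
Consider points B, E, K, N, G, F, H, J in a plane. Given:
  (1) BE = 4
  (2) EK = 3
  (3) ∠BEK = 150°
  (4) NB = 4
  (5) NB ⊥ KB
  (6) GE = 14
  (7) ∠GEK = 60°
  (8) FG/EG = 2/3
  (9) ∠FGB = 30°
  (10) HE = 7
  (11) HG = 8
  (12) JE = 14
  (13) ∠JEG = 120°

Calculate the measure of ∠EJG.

Step 1: By the law of cosines on triangle JEG: JG² = 14² + 14² − 2·14·14·cos(120°) = 588, so JG = 14·√3.
Step 2: By the inverse law of cosines on triangle EJG: cos(∠EJG) = (14² + (14·√3)² − 14²) / (2·14·14·√3) = 588/678.96 = 0.866, so ∠EJG = 30°.

Therefore, the measure of angle ∠EJG = 30°.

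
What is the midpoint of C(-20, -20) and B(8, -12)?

The midpoint is the point halfway along the segment.
Move half the horizontal distance: -20 + (8 - -20)/2 = -20 + 28/2 = -6
Move half the vertical distance: -20 + (-12 - -20)/2 = -20 + 8/2 = -16
Midpoint = (-6, -16)

(-6, -16)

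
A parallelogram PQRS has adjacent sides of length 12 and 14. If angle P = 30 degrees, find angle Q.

In a parallelogram, consecutive angles are supplementary (sum to 180°).
angle Q = 180 - angle P
angle Q = 180 - 30
angle Q = 150 degrees

150 degrees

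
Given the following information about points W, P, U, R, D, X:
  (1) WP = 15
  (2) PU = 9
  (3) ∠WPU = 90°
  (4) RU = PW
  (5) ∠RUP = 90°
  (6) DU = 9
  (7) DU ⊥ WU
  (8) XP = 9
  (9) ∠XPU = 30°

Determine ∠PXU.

Step 1: By the law of cosines on triangle XPU: XU² = 9² + 9² − 2·9·9·cos(30°) = 21.7, so XU ≈ 4.66.
Step 2: By the inverse law of cosines on triangle PXU: cos(∠PXU) = (9² + 4.66² − 9²) / (2·9·4.66) = 21.7/83.86 = 0.2588, so ∠PXU = 75°.

Therefore, the measure of angle ∠PXU = 75°.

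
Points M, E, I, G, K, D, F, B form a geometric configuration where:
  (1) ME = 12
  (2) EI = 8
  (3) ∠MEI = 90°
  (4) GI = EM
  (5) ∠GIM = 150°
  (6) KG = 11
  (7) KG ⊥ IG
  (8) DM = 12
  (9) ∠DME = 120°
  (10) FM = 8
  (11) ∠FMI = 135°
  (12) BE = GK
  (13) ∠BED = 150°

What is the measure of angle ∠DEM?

Step 1: By the law of cosines on triangle EMD: ED² = 12² + 12² − 2·12·12·cos(120°) = 432, so ED = 12·√3.
Step 2: By the inverse law of cosines on triangle DEM: cos(∠DEM) = ((12·√3)² + 12² − 12²) / (2·12·√3·12) = 432/498.83 = 0.866, so ∠DEM = 30°.

Therefore, the measure of angle ∠DEM = 30°.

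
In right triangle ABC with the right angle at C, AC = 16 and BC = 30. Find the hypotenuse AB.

In a right triangle, the square of the hypotenuse equals the sum of the squares of the two legs.
The legs are 16 and 30, so the hypotenuse = sqrt(256 + 900) = sqrt(1156) = 34.

34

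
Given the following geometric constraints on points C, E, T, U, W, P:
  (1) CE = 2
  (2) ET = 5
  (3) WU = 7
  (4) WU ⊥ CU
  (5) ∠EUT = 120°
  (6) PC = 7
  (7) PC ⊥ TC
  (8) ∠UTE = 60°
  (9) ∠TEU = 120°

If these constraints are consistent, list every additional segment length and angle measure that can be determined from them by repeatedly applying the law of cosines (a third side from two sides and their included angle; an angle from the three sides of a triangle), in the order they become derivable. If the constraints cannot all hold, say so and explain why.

These constraints are not satisfiable: (5), (8) and (9) are the three interior angles of triangle EUT, which must sum to 180°, but 120° + 60° + 120° = 300°. No planar figure meets all of them, so nothing further can be derived.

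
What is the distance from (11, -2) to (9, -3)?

The horizontal distance is |9 - 11| = 2 and the vertical distance is |-3 - -2| = 1.
By the Pythagorean theorem, d = sqrt(2^2 + 1^2) = sqrt(5).

sqrt(5)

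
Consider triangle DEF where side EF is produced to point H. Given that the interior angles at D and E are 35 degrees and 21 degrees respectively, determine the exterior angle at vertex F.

The interior angle at F is 180 - 35 - 21 = 124 degrees.
The exterior angle and interior angle at F are supplementary:
Exterior angle = 180 - 124 = 56 degrees.

56 degrees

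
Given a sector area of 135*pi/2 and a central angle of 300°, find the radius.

Sector area A = πr² × θ/360, so r² = 360A / (πθ).
r² = 360 × 135*pi/2 / (π × 300)
r² = 81
r = 9

9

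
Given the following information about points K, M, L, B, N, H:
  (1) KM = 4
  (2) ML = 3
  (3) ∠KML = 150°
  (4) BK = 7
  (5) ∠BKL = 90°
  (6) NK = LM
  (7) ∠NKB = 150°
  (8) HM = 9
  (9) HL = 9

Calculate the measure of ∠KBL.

Step 1: By the law of cosines on triangle LMK: LK² = 3² + 4² − 2·3·4·cos(150°) = 45.78, so LK ≈ 6.77.
Step 2: By the law of cosines on triangle BKL: BL² = 7² + 6.77² − 2·7·6.77·cos(90°) = 94.78, so BL ≈ 9.74.
Step 3: By the inverse law of cosines on triangle KBL: cos(∠KBL) = (7² + 9.74² − 6.77²) / (2·7·9.74) = 98/136.3 = 0.719, so ∠KBL = 44.03°.

Therefore, the measure of angle ∠KBL = 44.03°.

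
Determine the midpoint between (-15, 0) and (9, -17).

The midpoint is the point halfway along the segment.
Move half the horizontal distance: -15 + (9 - -15)/2 = -15 + 24/2 = -3
Move half the vertical distance: 0 + (-17 - 0)/2 = 0 + -17/2 = -17/2
Midpoint = (-3, -17/2)

(-3, -17/2)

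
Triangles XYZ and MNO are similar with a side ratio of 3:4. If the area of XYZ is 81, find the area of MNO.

Area ratio = (3/4)^2 = 9/16. Area of MNO = 81 * 16/9 = 144.

144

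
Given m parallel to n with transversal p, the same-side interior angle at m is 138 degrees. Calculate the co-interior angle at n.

Co-interior angles (same-side interior) formed by parallel lines and a transversal are supplementary (sum to 180 degrees).
The given angle is 138 degrees.
The co-interior angle = 180 - 138 = 42 degrees.

42 degrees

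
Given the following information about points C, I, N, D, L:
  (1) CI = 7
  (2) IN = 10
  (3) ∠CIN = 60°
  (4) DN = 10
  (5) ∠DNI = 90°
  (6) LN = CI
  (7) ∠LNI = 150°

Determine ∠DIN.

Step 1: By the law of cosines on triangle IND: ID² = 10² + 10² − 2·10·10·cos(90°) = 200, so ID = 10·√2.
Step 2: By the inverse law of cosines on triangle DIN: cos(∠DIN) = ((10·√2)² + 10² − 10²) / (2·10·√2·10) = 200/282.84 = 0.7071, so ∠DIN = 45°.

Therefore, the measure of angle ∠DIN = 45°.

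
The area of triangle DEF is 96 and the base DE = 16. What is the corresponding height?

height = 2 * 96 / 16 = 12

12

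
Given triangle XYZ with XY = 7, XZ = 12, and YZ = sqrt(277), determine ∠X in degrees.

By the inverse law of cosines: cos(X) = (XY² + XZ² - YZ²) / (2 × XY × XZ)
cos(X) = (7² + 12² - (sqrt(277))²) / (2 × 7 × 12)
cos(X) = (49 + 144 - (277)) / 168
cos(X) = -1/2
X = arccos(-1/2) = 120°

120°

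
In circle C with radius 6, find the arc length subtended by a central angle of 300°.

Arc length = 2πr × θ/360
= 2π × 6 × 5/6
= 10*pi

10*pi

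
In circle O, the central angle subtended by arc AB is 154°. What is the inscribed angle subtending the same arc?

An inscribed angle intercepts an arc from a point on the circle, while the central angle intercepts the same arc from the center.
The inscribed angle is always half the central angle: 154° / 2 = 77°.

77°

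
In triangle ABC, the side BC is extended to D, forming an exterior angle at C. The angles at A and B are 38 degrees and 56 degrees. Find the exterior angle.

Exterior angle = 38 + 56 = 94 degrees (exterior angle theorem).

94 degrees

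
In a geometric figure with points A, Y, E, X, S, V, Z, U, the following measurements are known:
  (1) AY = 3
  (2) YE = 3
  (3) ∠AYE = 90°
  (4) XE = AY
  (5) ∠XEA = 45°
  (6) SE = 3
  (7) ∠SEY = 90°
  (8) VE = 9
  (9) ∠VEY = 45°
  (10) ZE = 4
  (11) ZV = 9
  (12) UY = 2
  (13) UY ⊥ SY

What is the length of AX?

From the given relations: XE = AY = 3.
Step 1: By the law of cosines on triangle EYA: EA² = 3² + 3² − 2·3·3·cos(90°) = 18, so EA = 3·√2.
Step 2: By the law of cosines on triangle AEX: AX² = (3·√2)² + 3² − 2·3·√2·3·cos(45°) = 9, so AX = 3.

Therefore, the length of AX = 3.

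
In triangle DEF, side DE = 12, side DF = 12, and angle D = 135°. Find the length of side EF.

Law of cosines: EF^2 = 12^2 + 12^2 - 2(12)(12)cos(135°) = 144*sqrt(2) + 288, so EF = 12*sqrt(sqrt(2) + 2).

12*sqrt(sqrt(2) + 2)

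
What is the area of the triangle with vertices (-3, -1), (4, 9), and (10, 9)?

Shoelace: Area = (1/2)|-3(9-9) + 4(9--1) + 10(-1-9)| = (1/2)(60) = 30

30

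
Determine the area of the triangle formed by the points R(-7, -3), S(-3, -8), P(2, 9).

Shoelace: Area = (1/2)|-7(-8-9) + -3(9--3) + 2(-3--8)| = (1/2)(93) = 93/2

93/2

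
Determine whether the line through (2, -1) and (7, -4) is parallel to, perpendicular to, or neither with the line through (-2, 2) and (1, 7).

Slope of line 1: m1 = (-4 - -1)/(7 - 2) = -3/5 = -3/5
Slope of line 2: m2 = (7 - 2)/(1 - -2) = 5/3 = 5/3
m1 * m2 = (-3/5) * (5/3) = -1 = -1, so the lines are perpendicular.

Perpendicular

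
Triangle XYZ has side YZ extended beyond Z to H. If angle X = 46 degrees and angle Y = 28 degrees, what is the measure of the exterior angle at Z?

The interior angle at Z is 180 - 46 - 28 = 106 degrees.
The exterior angle and interior angle at Z are supplementary:
Exterior angle = 180 - 106 = 74 degrees.

74 degrees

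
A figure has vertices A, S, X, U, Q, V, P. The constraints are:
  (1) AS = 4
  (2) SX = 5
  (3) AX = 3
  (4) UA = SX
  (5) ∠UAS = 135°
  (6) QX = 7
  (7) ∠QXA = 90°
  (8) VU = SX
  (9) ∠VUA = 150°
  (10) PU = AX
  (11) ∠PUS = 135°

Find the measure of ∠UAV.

From the given relations: UA = SX = 5; VU = SX = 5.
Step 1: By the law of cosines on triangle AUV: AV² = 5² + 5² − 2·5·5·cos(150°) = 93.3, so AV ≈ 9.66.
Step 2: By the inverse law of cosines on triangle UAV: cos(∠UAV) = (5² + 9.66² − 5²) / (2·5·9.66) = 93.3/96.59 = 0.9659, so ∠UAV = 15°.

Therefore, the measure of angle ∠UAV = 15°.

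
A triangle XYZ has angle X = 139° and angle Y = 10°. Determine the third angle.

angle Z = 180 - 139 - 10 = 31 degrees.

31 degrees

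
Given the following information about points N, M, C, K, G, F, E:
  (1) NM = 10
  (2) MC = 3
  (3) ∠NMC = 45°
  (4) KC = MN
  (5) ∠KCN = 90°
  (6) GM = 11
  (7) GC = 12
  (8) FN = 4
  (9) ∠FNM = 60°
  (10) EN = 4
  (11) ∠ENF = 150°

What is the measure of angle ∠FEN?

Step 1: By the law of cosines on triangle ENF: EF² = 4² + 4² − 2·4·4·cos(150°) = 59.71, so EF ≈ 7.73.
Step 2: By the inverse law of cosines on triangle FEN: cos(∠FEN) = (7.73² + 4² − 4²) / (2·7.73·4) = 59.71/61.82 = 0.9659, so ∠FEN = 15°.

Therefore, the measure of angle ∠FEN = 15°.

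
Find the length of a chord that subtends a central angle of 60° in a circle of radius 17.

Drop a perpendicular from the center to the chord, bisecting both the chord and the central angle.
Each half-chord = r sin(θ/2) = 17 sin(30°).
The full chord = 2 × 17 × sin(30°) = 17.

17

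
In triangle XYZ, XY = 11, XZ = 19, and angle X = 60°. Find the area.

Area = (1/2)(11)(19) sin(60°) = (1/2)(11)(19)(sqrt(3)/2) = 209*sqrt(3)/4

209*sqrt(3)/4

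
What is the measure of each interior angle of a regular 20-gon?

Each interior angle of a regular n-gon is (n - 2) * 180 / n.
For n = 20: (20 - 2) * 180 / 20 = 3240/20 = 162 degrees.

162 degrees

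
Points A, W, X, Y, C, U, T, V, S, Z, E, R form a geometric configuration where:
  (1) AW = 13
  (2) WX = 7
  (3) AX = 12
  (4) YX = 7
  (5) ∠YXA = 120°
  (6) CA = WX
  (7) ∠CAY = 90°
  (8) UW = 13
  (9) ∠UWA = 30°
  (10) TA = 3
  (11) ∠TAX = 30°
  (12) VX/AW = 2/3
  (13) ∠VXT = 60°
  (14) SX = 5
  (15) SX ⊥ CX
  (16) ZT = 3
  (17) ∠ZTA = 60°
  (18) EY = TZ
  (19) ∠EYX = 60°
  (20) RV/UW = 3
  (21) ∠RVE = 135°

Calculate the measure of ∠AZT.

Step 1: By the law of cosines on triangle ZTA: ZA² = 3² + 3² − 2·3·3·cos(60°) = 9, so ZA = 3.
Step 2: By the inverse law of cosines on triangle AZT: cos(∠AZT) = (3² + 3² − 3²) / (2·3·3) = 9/18 = 0.5, so ∠AZT = 60°.

Therefore, the measure of angle ∠AZT = 60°.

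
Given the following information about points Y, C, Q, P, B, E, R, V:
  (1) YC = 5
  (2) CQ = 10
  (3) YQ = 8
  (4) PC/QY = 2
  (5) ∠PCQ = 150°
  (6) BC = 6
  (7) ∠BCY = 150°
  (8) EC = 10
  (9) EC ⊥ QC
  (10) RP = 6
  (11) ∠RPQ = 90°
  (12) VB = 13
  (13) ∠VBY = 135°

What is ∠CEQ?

Step 1: By the law of cosines on triangle ECQ: EQ² = 10² + 10² − 2·10·10·cos(90°) = 200, so EQ = 10·√2.
Step 2: By the inverse law of cosines on triangle CEQ: cos(∠CEQ) = (10² + (10·√2)² − 10²) / (2·10·10·√2) = 200/282.84 = 0.7071, so ∠CEQ = 45°.

Therefore, the measure of angle ∠CEQ = 45°.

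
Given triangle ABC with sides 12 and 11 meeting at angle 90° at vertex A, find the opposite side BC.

The included angle is 90°, so the triangle is right-angled at A. The opposite side BC is the hypotenuse.
By the Pythagorean theorem: BC = sqrt(12^2 + 11^2) = sqrt(265) = sqrt(265).

sqrt(265)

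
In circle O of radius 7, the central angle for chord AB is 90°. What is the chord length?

Chord = 2(7) sin(45°) = 7*sqrt(2)

7*sqrt(2)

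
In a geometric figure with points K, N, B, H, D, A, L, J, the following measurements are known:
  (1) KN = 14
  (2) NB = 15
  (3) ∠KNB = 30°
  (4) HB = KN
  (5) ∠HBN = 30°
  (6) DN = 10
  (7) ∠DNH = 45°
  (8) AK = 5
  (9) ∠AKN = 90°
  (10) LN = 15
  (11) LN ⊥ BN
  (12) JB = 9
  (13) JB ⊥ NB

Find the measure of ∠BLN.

Step 1: By the law of cosines on triangle LNB: LB² = 15² + 15² − 2·15·15·cos(90°) = 450, so LB = 15·√2.
Step 2: By the inverse law of cosines on triangle BLN: cos(∠BLN) = ((15·√2)² + 15² − 15²) / (2·15·√2·15) = 450/636.4 = 0.7071, so ∠BLN = 45°.

Therefore, the measure of angle ∠BLN = 45°.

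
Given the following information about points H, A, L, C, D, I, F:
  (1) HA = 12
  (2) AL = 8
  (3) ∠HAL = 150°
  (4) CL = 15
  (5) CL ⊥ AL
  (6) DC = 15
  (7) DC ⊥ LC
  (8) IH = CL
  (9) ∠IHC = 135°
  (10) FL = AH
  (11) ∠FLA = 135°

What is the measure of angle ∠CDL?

Step 1: By the law of cosines on triangle DCL: DL² = 15² + 15² − 2·15·15·cos(90°) = 450, so DL = 15·√2.
Step 2: By the inverse law of cosines on triangle CDL: cos(∠CDL) = (15² + (15·√2)² − 15²) / (2·15·15·√2) = 450/636.4 = 0.7071, so ∠CDL = 45°.

Therefore, the measure of angle ∠CDL = 45°.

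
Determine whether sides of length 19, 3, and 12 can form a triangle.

Check the triangle inequality: 3 + 12 = 15 ≤ 19.
Since the sum of two sides does not exceed the third, no triangle can be formed.

No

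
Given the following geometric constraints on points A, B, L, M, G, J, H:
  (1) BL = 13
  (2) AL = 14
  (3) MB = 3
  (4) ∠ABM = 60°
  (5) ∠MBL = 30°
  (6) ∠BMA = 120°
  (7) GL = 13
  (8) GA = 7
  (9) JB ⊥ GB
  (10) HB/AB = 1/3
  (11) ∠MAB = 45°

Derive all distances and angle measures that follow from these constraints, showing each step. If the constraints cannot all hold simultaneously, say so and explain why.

These constraints are not satisfiable: (4), (6) and (11) are the three interior angles of triangle ABM, which must sum to 180°, but 60° + 120° + 45° = 225°. No planar figure meets all of them, so nothing further can be derived.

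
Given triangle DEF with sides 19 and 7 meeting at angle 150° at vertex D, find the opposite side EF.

By the law of cosines: EF^2 = DE^2 + DF^2 - 2*DE*DF*cos(D)
EF^2 = 19^2 + 7^2 - 2*19*7*cos(150°)
EF^2 = 361 + 49 - 266*(-sqrt(3)/2)
EF^2 = 133*sqrt(3) + 410
EF = sqrt(133*sqrt(3) + 410)

sqrt(133*sqrt(3) + 410)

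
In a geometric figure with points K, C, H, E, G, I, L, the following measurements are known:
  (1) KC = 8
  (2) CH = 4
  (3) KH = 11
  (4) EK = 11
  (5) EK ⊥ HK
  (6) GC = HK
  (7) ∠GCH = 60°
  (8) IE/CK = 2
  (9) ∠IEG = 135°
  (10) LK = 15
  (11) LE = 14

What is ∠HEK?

Step 1: By the law of cosines on triangle EKH: EH² = 11² + 11² − 2·11·11·cos(90°) = 242, so EH = 11·√2.
Step 2: By the inverse law of cosines on triangle HEK: cos(∠HEK) = ((11·√2)² + 11² − 11²) / (2·11·√2·11) = 242/342.24 = 0.7071, so ∠HEK = 45°.

Therefore, the measure of angle ∠HEK = 45°.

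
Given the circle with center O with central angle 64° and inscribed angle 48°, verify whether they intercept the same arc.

By the inscribed angle theorem, the inscribed angle for a central angle of 64° should be 64° / 2 = 32°.
The given inscribed angle is 48°, which does not equal 32°.
Therefore, no, they do not correspond to the same arc.

No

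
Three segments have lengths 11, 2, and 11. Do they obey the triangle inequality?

Yes.
The triangle inequality requires that the sum of any two sides exceeds the third.
Here 2 + 11 = 13 > 11, so the condition is met.

Yes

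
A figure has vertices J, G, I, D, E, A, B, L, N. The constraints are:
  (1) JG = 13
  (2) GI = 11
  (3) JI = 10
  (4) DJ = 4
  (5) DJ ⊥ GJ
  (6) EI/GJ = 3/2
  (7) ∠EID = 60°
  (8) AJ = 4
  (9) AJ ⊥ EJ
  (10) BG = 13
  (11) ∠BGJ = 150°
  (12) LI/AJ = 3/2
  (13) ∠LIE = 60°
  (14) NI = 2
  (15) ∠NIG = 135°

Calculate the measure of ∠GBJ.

Step 1: By the law of cosines on triangle BGJ: BJ² = 13² + 13² − 2·13·13·cos(150°) = 630.72, so BJ ≈ 25.11.
Step 2: By the inverse law of cosines on triangle GBJ: cos(∠GBJ) = (13² + 25.11² − 13²) / (2·13·25.11) = 630.72/652.97 = 0.9659, so ∠GBJ = 15°.

Therefore, the measure of angle ∠GBJ = 15°.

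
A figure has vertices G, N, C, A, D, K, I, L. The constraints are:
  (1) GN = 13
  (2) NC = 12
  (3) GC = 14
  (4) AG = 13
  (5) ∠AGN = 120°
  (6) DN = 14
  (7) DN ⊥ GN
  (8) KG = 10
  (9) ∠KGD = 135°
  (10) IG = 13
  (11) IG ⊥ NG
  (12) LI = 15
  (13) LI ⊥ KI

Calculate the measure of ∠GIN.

Step 1: By the law of cosines on triangle IGN: IN² = 13² + 13² − 2·13·13·cos(90°) = 338, so IN = 13·√2.
Step 2: By the inverse law of cosines on triangle GIN: cos(∠GIN) = (13² + (13·√2)² − 13²) / (2·13·13·√2) = 338/478 = 0.7071, so ∠GIN = 45°.

Therefore, the measure of angle ∠GIN = 45°.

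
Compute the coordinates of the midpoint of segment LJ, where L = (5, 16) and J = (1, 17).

M = ((x₁ + x₂)/2, (y₁ + y₂)/2)
= ((5 + 1)/2, (16 + 17)/2)
= (6/2, 33/2) = (3, 33/2)

(3, 33/2)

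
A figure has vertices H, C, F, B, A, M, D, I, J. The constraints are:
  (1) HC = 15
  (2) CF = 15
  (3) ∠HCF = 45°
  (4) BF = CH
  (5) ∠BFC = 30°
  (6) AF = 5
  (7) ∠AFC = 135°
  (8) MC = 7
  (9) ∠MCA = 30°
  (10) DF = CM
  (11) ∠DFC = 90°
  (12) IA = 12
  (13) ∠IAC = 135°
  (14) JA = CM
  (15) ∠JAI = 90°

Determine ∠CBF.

From the given relations: BF = CH = 15.
Step 1: By the law of cosines on triangle BFC: BC² = 15² + 15² − 2·15·15·cos(30°) = 60.29, so BC ≈ 7.76.
Step 2: By the inverse law of cosines on triangle CBF: cos(∠CBF) = (7.76² + 15² − 15²) / (2·7.76·15) = 60.29/232.94 = 0.2588, so ∠CBF = 75°.

Therefore, the measure of angle ∠CBF = 75°.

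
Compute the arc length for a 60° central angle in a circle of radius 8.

Arc length = 2π(8)(1/6) = 8*pi/3

8*pi/3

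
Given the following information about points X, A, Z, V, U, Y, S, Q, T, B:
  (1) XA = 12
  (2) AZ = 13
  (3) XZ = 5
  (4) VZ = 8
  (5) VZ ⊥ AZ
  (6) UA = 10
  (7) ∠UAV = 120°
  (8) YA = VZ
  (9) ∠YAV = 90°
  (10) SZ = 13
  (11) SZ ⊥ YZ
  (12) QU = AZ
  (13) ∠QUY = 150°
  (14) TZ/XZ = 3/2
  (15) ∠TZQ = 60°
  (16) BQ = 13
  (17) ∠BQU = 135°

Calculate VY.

From the given relations: YA = VZ = 8.
Step 1: By the law of cosines on triangle VZA: VA² = 8² + 13² − 2·8·13·cos(90°) = 233, so VA ≈ 15.26.
Step 2: By the law of cosines on triangle VAY: VY² = 15.26² + 8² − 2·15.26·8·cos(90°) = 297, so VY = 3·√33.

Therefore, the length of VY = 3·√33.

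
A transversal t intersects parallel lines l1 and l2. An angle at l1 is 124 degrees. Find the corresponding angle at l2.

Corresponding angles are equal: 124 degrees.

124 degrees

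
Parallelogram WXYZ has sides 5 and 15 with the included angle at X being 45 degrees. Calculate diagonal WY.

Law of cosines: d^2 = 5^2 + 15^2 - 2(5)(15)cos(45°) = 250 - 75*sqrt(2), so d = 5*sqrt(10 - 3*sqrt(2)).

5*sqrt(10 - 3*sqrt(2))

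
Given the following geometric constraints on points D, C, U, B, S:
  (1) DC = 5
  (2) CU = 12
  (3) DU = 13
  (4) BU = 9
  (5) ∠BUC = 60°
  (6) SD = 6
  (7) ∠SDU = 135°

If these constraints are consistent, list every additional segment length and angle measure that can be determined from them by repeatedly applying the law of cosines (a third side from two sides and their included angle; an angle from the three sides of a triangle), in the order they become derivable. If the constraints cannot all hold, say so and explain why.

The constraints are consistent. Derivable facts, in order:
After 1 step:
- CB = 3·√13
- US ≈ 17.76
- ∠CDU = 67.38°
- ∠CUD = 22.62°
- ∠DCU = 90°
After 2 steps:
- ∠BCU = 46.1°
- ∠CBU = 73.9°
- ∠DSU = 31.18°
- ∠DUS = 13.82°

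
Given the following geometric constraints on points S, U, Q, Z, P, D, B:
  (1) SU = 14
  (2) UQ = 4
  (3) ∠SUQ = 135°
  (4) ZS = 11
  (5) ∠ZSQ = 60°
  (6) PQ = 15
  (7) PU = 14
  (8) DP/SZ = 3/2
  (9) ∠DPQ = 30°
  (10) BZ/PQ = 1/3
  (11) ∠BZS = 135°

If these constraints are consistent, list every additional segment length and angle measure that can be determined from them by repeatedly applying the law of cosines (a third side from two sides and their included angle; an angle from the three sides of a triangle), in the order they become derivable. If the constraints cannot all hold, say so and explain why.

The constraints are consistent. Derivable facts, in order:
After 1 step:
- QD ≈ 8.28
- SB ≈ 14.96
- SQ ≈ 17.06
- ∠PQU = 67.98°
- ∠PUQ = 96.67°
- ∠QPU = 15.36°
After 2 steps:
- QZ ≈ 14.98
- ∠BSZ = 13.67°
- ∠DQP = 85.08°
- ∠PDQ = 64.92°
- ∠QSU = 9.54°
- ∠SBZ = 31.33°
- ∠SQU = 35.46°
After 3 steps:
- ∠QZS = 80.52°
- ∠SQZ = 39.48°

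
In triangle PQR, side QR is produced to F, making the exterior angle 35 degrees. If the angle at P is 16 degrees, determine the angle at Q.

The exterior angle theorem states that an exterior angle equals the sum of the two non-adjacent interior angles.
So 35 = 16 + angle Q, which gives angle Q = 35 - 16 = 19 degrees.

19 degrees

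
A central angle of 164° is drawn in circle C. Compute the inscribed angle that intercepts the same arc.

Inscribed angle = 164° / 2 = 82° (inscribed angle theorem).

82°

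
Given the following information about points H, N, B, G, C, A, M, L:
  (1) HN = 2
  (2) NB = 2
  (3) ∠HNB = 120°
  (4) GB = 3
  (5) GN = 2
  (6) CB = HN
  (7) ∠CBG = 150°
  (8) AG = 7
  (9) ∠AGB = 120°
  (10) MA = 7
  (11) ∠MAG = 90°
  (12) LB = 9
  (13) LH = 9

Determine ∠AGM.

Step 1: By the law of cosines on triangle GAM: GM² = 7² + 7² − 2·7·7·cos(90°) = 98, so GM = 7·√2.
Step 2: By the inverse law of cosines on triangle AGM: cos(∠AGM) = (7² + (7·√2)² − 7²) / (2·7·7·√2) = 98/138.59 = 0.7071, so ∠AGM = 45°.

Therefore, the measure of angle ∠AGM = 45°.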